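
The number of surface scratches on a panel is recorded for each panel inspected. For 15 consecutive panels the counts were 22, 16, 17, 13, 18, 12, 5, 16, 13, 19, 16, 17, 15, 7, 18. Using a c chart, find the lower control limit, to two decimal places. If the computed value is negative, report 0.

c̄ = (22 + 16 + 17 + 13 + 18 + 12 + 5 + 16 + 13 + 19 + 16 + 17 + 15 + 7 + 18) / 15 = 224 / 15 = 14.9333
LCL = c̄ − 3√c̄ = 14.9333 − 3 × 3.8644 = 3.3402

3.34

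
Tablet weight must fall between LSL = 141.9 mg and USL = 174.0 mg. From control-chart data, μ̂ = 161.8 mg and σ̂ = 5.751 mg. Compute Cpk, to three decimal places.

0.707

Cpu = (USL − μ̂) / (3σ̂) = (174.0 − 161.8) / (3 × 5.751) = 0.7071; Cpl = (μ̂ − LSL) / (3σ̂) = (161.8 − 141.9) / (3 × 5.751) = 1.1534; Cpk = min(Cpu, Cpl) = 0.7071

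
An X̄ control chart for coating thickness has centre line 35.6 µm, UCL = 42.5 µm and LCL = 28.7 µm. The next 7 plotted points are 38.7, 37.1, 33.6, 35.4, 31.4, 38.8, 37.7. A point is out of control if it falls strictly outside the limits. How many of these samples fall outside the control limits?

All 7 points lie within [28.7, 42.5].

0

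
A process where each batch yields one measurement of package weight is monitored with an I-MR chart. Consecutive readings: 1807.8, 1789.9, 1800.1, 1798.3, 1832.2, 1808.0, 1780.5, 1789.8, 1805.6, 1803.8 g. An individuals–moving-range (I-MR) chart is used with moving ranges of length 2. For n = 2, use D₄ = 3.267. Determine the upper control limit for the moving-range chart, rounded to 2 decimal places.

51.69

Moving ranges: 17.9, 10.2, 1.8, 33.9, 24.2, 27.5, 9.3, 15.8, 1.8; M̄R̄ = 142.4000 / 9 = 15.8222
UCL_MR = D₄·M̄R̄ = 3.267 × 15.8222 = 51.6912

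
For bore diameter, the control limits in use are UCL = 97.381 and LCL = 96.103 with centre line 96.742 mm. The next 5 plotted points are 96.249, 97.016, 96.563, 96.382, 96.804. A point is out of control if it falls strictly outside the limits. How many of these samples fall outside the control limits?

All 5 points lie within [96.103, 97.381].

0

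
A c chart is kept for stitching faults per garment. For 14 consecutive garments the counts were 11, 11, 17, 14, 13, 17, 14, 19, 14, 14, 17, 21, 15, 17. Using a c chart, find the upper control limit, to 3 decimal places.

27.015

c̄ = (11 + 11 + 17 + 14 + 13 + 17 + 14 + 19 + 14 + 14 + 17 + 21 + 15 + 17) / 14 = 214 / 14 = 15.2857
UCL = c̄ + 3√c̄ = 15.2857 + 3 × √15.2857 = 15.2857 + 3 × 3.9097 = 27.0148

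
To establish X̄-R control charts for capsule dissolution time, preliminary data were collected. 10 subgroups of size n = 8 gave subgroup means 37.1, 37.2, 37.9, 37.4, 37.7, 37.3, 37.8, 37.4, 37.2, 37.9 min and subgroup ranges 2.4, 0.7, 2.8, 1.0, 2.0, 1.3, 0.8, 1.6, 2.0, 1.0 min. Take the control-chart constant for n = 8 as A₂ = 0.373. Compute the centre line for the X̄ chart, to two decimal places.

37.49

X̄̄ = (37.1 + 37.2 + 37.9 + 37.4 + 37.7 + 37.3 + 37.8 + 37.4 + 37.2 + 37.9) / 10 = 374.9000 / 10 = 37.4900
CL = X̄̄ = 37.4900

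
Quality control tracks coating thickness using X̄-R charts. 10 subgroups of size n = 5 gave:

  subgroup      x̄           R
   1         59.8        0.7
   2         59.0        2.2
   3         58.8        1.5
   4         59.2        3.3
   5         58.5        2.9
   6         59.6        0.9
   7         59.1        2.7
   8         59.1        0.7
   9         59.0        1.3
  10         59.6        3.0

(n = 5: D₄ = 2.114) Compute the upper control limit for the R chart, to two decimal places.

R̄ = (0.7 + 2.2 + 1.5 + 3.3 + 2.9 + 0.9 + 2.7 + 0.7 + 1.3 + 3.0) / 10 = 19.2000 / 10 = 1.9200
UCL_R = D₄·R̄ = 2.114 × 1.9200 = 4.0589

4.06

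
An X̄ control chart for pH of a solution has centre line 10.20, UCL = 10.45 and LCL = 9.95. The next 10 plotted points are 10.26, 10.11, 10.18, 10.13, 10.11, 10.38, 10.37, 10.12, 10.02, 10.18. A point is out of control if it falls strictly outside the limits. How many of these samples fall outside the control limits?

All 10 points lie within [9.95, 10.45].

0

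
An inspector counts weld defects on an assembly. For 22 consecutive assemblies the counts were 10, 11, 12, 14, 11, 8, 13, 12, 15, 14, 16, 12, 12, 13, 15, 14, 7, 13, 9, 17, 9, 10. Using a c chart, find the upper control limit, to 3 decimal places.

c̄ = (10 + 11 + 12 + 14 + 11 + 8 + 13 + 12 + 15 + 14 + 16 + 12 + 12 + 13 + 15 + 14 + 7 + 13 + 9 + 17 + 9 + 10) / 22 = 267 / 22 = 12.1364
UCL = c̄ + 3√c̄ = 12.1364 + 3 × √12.1364 = 12.1364 + 3 × 3.4837 = 22.5875

22.588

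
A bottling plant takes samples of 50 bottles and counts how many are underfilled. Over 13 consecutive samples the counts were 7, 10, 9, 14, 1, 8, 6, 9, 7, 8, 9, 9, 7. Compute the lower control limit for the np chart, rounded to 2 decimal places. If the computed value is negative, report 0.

p̄ = Σdᵢ / (k·n) = 104 / (13 × 50) = 0.16000
LCL = np̄ − 3·√(np̄(1−p̄)) = 8.0000 − 3 × 2.5923 = 0.2231

0.22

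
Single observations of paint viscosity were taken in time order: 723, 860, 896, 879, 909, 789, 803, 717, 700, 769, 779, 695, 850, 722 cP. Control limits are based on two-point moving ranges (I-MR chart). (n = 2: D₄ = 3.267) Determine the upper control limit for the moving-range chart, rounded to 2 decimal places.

226.93

Moving ranges: 137, 36, 17, 30, 120, 14, 86, 17, 69, 10, 84, 155, 128; M̄R̄ = 903.0000 / 13 = 69.4615
UCL_MR = D₄·M̄R̄ = 3.267 × 69.4615 = 226.9308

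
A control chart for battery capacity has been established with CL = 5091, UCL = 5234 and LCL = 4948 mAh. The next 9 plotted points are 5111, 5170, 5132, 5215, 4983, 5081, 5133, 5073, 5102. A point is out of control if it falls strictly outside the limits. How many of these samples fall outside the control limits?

0

All 9 points lie within [4948, 5234].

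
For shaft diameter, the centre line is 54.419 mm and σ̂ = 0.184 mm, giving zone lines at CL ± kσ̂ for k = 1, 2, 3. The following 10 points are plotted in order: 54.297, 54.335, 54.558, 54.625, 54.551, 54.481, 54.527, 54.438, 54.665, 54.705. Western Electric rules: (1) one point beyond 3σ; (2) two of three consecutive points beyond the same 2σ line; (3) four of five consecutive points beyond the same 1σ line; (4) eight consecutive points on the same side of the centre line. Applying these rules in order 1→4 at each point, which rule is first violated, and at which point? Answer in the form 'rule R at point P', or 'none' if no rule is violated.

Zone of each point (C = within 1σ̂, B = 1σ̂–2σ̂, A = 2σ̂–3σ̂, * = beyond 3σ̂; sign = side of CL): 1:-C, 2:-C, 3:+C, 4:+B, 5:+C, 6:+C, 7:+C, 8:+C, 9:+B, 10:+B
Rule 4 (eight consecutive points on the same side of the centre line) is satisfied at point 10.

rule 4 at point 10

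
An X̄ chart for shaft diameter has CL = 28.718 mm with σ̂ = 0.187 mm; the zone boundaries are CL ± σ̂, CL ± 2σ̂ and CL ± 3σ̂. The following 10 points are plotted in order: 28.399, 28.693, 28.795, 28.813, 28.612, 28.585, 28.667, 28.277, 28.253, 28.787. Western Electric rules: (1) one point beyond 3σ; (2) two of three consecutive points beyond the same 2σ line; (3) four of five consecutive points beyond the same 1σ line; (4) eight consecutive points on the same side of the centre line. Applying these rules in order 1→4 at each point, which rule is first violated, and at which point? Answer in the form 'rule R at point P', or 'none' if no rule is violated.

Zone of each point (C = within 1σ̂, B = 1σ̂–2σ̂, A = 2σ̂–3σ̂, * = beyond 3σ̂; sign = side of CL): 1:-B, 2:-C, 3:+C, 4:+C, 5:-C, 6:-C, 7:-C, 8:-A, 9:-A, 10:+C
Rule 2 (two of three consecutive points beyond the same 2σ limit) is satisfied at point 9.

rule 2 at point 9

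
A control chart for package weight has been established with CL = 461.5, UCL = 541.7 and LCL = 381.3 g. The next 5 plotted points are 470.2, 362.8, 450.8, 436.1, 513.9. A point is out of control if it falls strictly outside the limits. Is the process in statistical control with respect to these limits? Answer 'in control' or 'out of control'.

Compare each point to [381.3, 541.7]: sample 2 = 362.8 < LCL.

out of control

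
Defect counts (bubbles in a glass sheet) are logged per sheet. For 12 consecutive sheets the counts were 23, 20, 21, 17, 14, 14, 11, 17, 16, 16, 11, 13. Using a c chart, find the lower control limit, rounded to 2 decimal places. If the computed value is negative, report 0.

4.05

c̄ = (23 + 20 + 21 + 17 + 14 + 14 + 11 + 17 + 16 + 16 + 11 + 13) / 12 = 193 / 12 = 16.0833
LCL = c̄ − 3√c̄ = 16.0833 − 3 × 4.0104 = 4.0521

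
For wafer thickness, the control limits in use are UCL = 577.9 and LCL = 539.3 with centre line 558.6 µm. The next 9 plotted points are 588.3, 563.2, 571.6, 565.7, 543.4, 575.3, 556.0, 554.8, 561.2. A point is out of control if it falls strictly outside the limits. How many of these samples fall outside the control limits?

1

Compare each point to [539.3, 577.9]: sample 1 = 588.3 > UCL.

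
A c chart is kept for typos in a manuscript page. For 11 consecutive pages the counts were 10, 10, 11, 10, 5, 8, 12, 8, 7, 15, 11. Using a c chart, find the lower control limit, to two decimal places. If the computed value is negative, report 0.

0.37

c̄ = (10 + 10 + 11 + 10 + 5 + 8 + 12 + 8 + 7 + 15 + 11) / 11 = 107 / 11 = 9.7273
LCL = c̄ − 3√c̄ = 9.7273 − 3 × 3.1189 = 0.3707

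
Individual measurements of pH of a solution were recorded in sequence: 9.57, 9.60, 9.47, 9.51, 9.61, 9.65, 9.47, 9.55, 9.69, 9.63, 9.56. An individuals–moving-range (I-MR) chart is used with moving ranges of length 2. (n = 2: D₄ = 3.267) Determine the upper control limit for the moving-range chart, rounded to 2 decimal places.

0.28

Moving ranges: 0.03, 0.13, 0.04, 0.10, 0.04, 0.18, 0.08, 0.14, 0.06, 0.07; M̄R̄ = 0.8700 / 10 = 0.0870
UCL_MR = D₄·M̄R̄ = 3.267 × 0.0870 = 0.2842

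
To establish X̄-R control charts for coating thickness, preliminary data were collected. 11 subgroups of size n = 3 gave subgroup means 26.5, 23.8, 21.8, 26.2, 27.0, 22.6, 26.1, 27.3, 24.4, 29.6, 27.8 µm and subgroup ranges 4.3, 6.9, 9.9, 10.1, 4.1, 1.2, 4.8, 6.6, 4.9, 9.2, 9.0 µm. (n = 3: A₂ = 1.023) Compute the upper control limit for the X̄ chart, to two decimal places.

32.34

X̄̄ = (26.5 + 23.8 + 21.8 + 26.2 + 27.0 + 22.6 + 26.1 + 27.3 + 24.4 + 29.6 + 27.8) / 11 = 283.1000 / 11 = 25.7364
R̄ = (4.3 + 6.9 + 9.9 + 10.1 + 4.1 + 1.2 + 4.8 + 6.6 + 4.9 + 9.2 + 9.0) / 11 = 71.0000 / 11 = 6.4545
UCL = X̄̄ + A₂·R̄ = 25.7364 + 1.023 × 6.4545 = 32.3394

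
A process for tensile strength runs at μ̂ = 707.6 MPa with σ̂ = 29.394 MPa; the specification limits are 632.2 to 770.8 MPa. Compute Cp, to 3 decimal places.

Cp = (USL − LSL) / (6σ̂) = (770.8 − 632.2) / (6 × 29.394) = 138.6000 / 176.3640 = 0.7859

0.786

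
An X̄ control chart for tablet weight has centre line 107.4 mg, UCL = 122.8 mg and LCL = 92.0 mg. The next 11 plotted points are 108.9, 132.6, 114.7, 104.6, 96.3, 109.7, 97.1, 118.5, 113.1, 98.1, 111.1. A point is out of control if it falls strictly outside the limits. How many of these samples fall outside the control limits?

Compare each point to [92.0, 122.8]: sample 2 = 132.6 > UCL.

1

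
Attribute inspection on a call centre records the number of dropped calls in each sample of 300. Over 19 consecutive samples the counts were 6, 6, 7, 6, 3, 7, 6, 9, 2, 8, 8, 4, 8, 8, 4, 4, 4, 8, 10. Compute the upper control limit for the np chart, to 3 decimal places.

13.609

p̄ = Σdᵢ / (k·n) = 118 / (19 × 300) = 0.02070
UCL = np̄ + 3·√(np̄(1−p̄)) = 6.2105 + 3 × √(6.2105×0.97930) = 6.2105 + 3 × 2.4662 = 13.6090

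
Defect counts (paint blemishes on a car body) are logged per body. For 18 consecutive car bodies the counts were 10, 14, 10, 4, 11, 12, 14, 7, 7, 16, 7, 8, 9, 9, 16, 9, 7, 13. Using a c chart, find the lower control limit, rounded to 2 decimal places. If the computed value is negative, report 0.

0.60

c̄ = (10 + 14 + 10 + 4 + 11 + 12 + 14 + 7 + 7 + 16 + 7 + 8 + 9 + 9 + 16 + 9 + 7 + 13) / 18 = 183 / 18 = 10.1667
LCL = c̄ − 3√c̄ = 10.1667 − 3 × 3.1885 = 0.6011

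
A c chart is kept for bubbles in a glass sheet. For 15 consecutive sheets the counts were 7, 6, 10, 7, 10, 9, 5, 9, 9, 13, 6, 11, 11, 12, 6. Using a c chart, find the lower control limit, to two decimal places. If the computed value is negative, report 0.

c̄ = (7 + 6 + 10 + 7 + 10 + 9 + 5 + 9 + 9 + 13 + 6 + 11 + 11 + 12 + 6) / 15 = 131 / 15 = 8.7333
LCL = c̄ − 3√c̄ = 8.7333 − 3 × 2.9552 = -0.1323 → 0 (cannot be negative)

0.00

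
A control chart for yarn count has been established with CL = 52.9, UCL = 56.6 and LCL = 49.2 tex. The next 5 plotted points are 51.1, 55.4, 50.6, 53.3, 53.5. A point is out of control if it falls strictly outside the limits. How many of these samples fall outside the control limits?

All 5 points lie within [49.2, 56.6].

0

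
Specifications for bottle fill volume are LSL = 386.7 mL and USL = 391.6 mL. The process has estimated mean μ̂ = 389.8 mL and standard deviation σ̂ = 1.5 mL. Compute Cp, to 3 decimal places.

Cp = (USL − LSL) / (6σ̂) = (391.6 − 386.7) / (6 × 1.5) = 4.9000 / 9.0000 = 0.5444

0.544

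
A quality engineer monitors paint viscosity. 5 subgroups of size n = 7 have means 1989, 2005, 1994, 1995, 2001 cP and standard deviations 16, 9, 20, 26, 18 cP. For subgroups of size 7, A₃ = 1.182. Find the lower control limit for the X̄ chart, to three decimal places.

X̄̄ = (1989 + 2005 + 1994 + 1995 + 2001) / 5 = 1996.8000
s̄ = (16 + 9 + 20 + 26 + 18) / 5 = 17.8000
LCL = X̄̄ − A₃·s̄ = 1996.8000 − 1.182 × 17.8000 = 1975.7604

1975.760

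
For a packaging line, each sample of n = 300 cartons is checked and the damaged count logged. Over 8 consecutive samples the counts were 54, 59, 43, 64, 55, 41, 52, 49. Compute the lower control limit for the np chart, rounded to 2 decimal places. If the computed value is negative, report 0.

32.44

p̄ = Σdᵢ / (k·n) = 417 / (8 × 300) = 0.17375
LCL = np̄ − 3·√(np̄(1−p̄)) = 52.1250 − 3 × 6.5626 = 32.4371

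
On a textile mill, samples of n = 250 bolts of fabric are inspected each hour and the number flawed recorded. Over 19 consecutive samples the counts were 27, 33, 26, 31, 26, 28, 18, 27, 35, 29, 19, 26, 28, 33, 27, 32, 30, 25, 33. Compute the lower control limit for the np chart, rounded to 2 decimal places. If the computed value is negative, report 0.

p̄ = Σdᵢ / (k·n) = 533 / (19 × 250) = 0.11221
LCL = np̄ − 3·√(np̄(1−p̄)) = 28.0526 − 3 × 4.9905 = 13.0812

13.08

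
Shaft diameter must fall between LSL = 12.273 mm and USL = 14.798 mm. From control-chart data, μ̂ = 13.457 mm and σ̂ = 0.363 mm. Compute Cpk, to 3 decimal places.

Cpu = (USL − μ̂) / (3σ̂) = (14.798 − 13.457) / (3 × 0.363) = 1.2314; Cpl = (μ̂ − LSL) / (3σ̂) = (13.457 − 12.273) / (3 × 0.363) = 1.0872; Cpk = min(Cpu, Cpl) = 1.0872

1.087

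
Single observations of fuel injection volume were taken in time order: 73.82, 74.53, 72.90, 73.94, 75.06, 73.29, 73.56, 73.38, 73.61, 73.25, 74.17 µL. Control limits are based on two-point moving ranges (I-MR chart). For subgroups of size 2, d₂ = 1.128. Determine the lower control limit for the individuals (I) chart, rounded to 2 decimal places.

X̄ = (73.82 + 74.53 + 72.90 + 73.94 + 75.06 + 73.29 + 73.56 + 73.38 + 73.61 + 73.25 + 74.17) / 11 = 73.7736
Moving ranges: 0.71, 1.63, 1.04, 1.12, 1.77, 0.27, 0.18, 0.23, 0.36, 0.92; M̄R̄ = 8.2300 / 10 = 0.8230
LCL = X̄ − 3·M̄R̄/d₂ = 73.7736 − 3 × 0.8230 / 1.128 = 71.5848

71.58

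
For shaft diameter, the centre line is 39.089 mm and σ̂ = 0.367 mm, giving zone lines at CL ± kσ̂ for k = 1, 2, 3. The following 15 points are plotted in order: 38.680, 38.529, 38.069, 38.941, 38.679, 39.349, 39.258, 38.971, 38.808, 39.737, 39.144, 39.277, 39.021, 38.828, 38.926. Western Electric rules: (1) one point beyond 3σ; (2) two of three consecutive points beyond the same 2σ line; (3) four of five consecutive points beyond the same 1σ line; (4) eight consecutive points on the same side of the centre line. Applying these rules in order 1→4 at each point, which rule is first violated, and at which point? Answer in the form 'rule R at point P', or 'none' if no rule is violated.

rule 3 at point 5

Zone of each point (C = within 1σ̂, B = 1σ̂–2σ̂, A = 2σ̂–3σ̂, * = beyond 3σ̂; sign = side of CL): 1:-B, 2:-B, 3:-A, 4:-C, 5:-B, 6:+C, 7:+C, 8:-C, 9:-C, 10:+B, 11:+C, 12:+C, 13:-C, 14:-C, 15:-C
Rule 3 (four of five consecutive points beyond the same 1σ limit) is satisfied at point 5.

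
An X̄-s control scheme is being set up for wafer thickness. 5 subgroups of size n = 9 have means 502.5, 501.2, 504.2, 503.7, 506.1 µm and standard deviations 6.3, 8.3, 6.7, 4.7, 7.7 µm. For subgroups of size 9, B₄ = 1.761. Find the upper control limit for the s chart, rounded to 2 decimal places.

11.87

s̄ = (6.3 + 8.3 + 6.7 + 4.7 + 7.7) / 5 = 6.7400
UCL_s = B₄·s̄ = 1.761 × 6.7400 = 11.8691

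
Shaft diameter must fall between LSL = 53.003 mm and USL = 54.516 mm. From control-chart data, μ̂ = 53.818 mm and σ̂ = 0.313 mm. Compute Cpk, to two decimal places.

Cpu = (USL − μ̂) / (3σ̂) = (54.516 − 53.818) / (3 × 0.313) = 0.7433; Cpl = (μ̂ − LSL) / (3σ̂) = (53.818 − 53.003) / (3 × 0.313) = 0.8679; Cpk = min(Cpu, Cpl) = 0.7433

0.74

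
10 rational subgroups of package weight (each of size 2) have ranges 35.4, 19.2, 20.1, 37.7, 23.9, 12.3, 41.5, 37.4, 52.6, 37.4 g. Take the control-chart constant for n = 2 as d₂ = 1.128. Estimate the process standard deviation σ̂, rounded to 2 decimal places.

28.15

R̄ = (35.4 + 19.2 + 20.1 + 37.7 + 23.9 + 12.3 + 41.5 + 37.4 + 52.6 + 37.4) / 10 = 31.7500
σ̂ = R̄ / d₂ = 31.7500 / 1.128 = 28.1472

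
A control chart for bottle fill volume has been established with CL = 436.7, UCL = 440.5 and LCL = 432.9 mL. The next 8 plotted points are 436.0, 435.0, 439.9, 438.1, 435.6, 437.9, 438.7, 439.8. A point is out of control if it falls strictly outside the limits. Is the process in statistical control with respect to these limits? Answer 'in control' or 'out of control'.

All 8 points lie within [432.9, 440.5].

in control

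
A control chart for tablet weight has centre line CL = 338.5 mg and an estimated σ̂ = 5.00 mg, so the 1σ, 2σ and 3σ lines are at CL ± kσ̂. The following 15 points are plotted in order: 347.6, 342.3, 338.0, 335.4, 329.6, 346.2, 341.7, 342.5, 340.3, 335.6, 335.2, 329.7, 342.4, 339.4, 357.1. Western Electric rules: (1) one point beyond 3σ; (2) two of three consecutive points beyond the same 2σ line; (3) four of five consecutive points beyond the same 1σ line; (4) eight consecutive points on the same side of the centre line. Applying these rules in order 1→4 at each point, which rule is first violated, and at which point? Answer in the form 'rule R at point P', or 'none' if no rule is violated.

Zone of each point (C = within 1σ̂, B = 1σ̂–2σ̂, A = 2σ̂–3σ̂, * = beyond 3σ̂; sign = side of CL): 1:+B, 2:+C, 3:-C, 4:-C, 5:-B, 6:+B, 7:+C, 8:+C, 9:+C, 10:-C, 11:-C, 12:-B, 13:+C, 14:+C, 15:+*
Rule 1 (one point beyond the 3σ limits) is satisfied at point 15.

rule 1 at point 15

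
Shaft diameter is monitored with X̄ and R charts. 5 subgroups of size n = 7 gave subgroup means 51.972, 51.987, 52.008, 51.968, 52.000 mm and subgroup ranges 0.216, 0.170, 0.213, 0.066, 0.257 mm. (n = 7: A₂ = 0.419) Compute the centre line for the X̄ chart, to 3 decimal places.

51.987

X̄̄ = (51.972 + 51.987 + 52.008 + 51.968 + 52.000) / 5 = 259.9350 / 5 = 51.9870
CL = X̄̄ = 51.9870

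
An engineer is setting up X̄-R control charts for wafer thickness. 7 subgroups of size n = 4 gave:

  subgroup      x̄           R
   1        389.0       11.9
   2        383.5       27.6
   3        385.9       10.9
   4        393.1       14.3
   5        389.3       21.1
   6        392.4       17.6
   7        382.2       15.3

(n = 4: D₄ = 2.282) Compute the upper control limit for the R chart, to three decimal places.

38.696

R̄ = (11.9 + 27.6 + 10.9 + 14.3 + 21.1 + 17.6 + 15.3) / 7 = 118.7000 / 7 = 16.9571
UCL_R = D₄·R̄ = 2.282 × 16.9571 = 38.6962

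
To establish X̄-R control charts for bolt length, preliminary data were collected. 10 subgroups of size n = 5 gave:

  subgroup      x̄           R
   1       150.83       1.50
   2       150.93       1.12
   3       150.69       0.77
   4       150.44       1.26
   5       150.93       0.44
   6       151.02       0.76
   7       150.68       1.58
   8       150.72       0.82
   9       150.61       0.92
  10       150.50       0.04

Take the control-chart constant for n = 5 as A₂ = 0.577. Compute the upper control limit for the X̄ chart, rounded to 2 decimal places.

151.27

X̄̄ = (150.83 + 150.93 + 150.69 + 150.44 + 150.93 + 151.02 + 150.68 + 150.72 + 150.61 + 150.50) / 10 = 1507.3500 / 10 = 150.7350
R̄ = (1.50 + 1.12 + 0.77 + 1.26 + 0.44 + 0.76 + 1.58 + 0.82 + 0.92 + 0.04) / 10 = 9.2100 / 10 = 0.9210
UCL = X̄̄ + A₂·R̄ = 150.7350 + 0.577 × 0.9210 = 151.2664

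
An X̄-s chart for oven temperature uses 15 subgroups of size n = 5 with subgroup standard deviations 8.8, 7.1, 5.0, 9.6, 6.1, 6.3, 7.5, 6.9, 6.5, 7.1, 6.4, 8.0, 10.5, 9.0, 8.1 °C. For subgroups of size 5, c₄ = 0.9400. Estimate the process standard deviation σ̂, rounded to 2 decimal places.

s̄ = (8.8 + 7.1 + 5.0 + 9.6 + 6.1 + 6.3 + 7.5 + 6.9 + 6.5 + 7.1 + 6.4 + 8.0 + 10.5 + 9.0 + 8.1) / 15 = 7.5267
σ̂ = s̄ / c₄ = 7.5267 / 0.9400 = 8.0071

8.01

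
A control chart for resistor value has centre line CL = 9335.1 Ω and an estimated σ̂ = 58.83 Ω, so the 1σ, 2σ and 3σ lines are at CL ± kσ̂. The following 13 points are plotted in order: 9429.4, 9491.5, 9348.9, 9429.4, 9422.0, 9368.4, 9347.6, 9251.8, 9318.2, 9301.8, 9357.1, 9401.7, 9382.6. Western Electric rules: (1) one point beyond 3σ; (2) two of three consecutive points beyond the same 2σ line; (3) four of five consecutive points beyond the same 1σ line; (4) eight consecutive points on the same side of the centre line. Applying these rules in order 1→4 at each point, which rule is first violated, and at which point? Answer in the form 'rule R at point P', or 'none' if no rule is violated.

rule 3 at point 5

Zone of each point (C = within 1σ̂, B = 1σ̂–2σ̂, A = 2σ̂–3σ̂, * = beyond 3σ̂; sign = side of CL): 1:+B, 2:+A, 3:+C, 4:+B, 5:+B, 6:+C, 7:+C, 8:-B, 9:-C, 10:-C, 11:+C, 12:+B, 13:+C
Rule 3 (four of five consecutive points beyond the same 1σ limit) is satisfied at point 5.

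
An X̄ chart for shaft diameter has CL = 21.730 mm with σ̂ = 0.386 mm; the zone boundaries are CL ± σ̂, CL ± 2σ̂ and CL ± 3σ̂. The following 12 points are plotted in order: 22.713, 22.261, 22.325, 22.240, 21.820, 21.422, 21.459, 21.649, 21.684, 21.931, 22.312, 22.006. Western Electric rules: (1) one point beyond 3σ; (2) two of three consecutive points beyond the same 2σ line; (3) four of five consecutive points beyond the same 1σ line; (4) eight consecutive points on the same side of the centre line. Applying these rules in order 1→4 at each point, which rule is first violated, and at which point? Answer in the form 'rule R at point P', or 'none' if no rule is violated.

rule 3 at point 4

Zone of each point (C = within 1σ̂, B = 1σ̂–2σ̂, A = 2σ̂–3σ̂, * = beyond 3σ̂; sign = side of CL): 1:+A, 2:+B, 3:+B, 4:+B, 5:+C, 6:-C, 7:-C, 8:-C, 9:-C, 10:+C, 11:+B, 12:+C
Rule 3 (four of five consecutive points beyond the same 1σ limit) is satisfied at point 4.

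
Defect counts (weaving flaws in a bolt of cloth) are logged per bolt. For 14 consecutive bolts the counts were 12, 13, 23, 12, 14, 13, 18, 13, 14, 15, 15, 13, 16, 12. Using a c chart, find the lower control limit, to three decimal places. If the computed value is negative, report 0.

c̄ = (12 + 13 + 23 + 12 + 14 + 13 + 18 + 13 + 14 + 15 + 15 + 13 + 16 + 12) / 14 = 203 / 14 = 14.5000
LCL = c̄ − 3√c̄ = 14.5000 − 3 × 3.8079 = 3.0763

3.076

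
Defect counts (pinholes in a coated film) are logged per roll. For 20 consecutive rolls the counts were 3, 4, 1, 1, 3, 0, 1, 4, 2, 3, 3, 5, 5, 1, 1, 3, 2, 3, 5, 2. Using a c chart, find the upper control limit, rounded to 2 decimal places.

c̄ = (3 + 4 + 1 + 1 + 3 + 0 + 1 + 4 + 2 + 3 + 3 + 5 + 5 + 1 + 1 + 3 + 2 + 3 + 5 + 2) / 20 = 52 / 20 = 2.6000
UCL = c̄ + 3√c̄ = 2.6000 + 3 × √2.6000 = 2.6000 + 3 × 1.6125 = 7.4374

7.44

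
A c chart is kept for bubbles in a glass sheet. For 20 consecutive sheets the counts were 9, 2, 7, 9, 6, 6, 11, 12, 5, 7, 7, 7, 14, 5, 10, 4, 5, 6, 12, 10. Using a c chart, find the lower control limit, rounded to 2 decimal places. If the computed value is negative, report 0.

c̄ = (9 + 2 + 7 + 9 + 6 + 6 + 11 + 12 + 5 + 7 + 7 + 7 + 14 + 5 + 10 + 4 + 5 + 6 + 12 + 10) / 20 = 154 / 20 = 7.7000
LCL = c̄ − 3√c̄ = 7.7000 − 3 × 2.7749 = -0.6247 → 0 (cannot be negative)

0.00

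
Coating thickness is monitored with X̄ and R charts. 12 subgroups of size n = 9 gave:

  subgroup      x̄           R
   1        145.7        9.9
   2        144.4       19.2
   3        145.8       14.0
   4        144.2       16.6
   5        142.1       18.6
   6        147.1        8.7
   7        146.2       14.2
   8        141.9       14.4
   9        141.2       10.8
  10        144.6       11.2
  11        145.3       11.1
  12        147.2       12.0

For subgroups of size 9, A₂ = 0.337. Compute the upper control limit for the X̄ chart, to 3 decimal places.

149.155

X̄̄ = (145.7 + 144.4 + 145.8 + 144.2 + 142.1 + 147.1 + 146.2 + 141.9 + 141.2 + 144.6 + 145.3 + 147.2) / 12 = 1735.7000 / 12 = 144.6417
R̄ = (9.9 + 19.2 + 14.0 + 16.6 + 18.6 + 8.7 + 14.2 + 14.4 + 10.8 + 11.2 + 11.1 + 12.0) / 12 = 160.7000 / 12 = 13.3917
UCL = X̄̄ + A₂·R̄ = 144.6417 + 0.337 × 13.3917 = 149.1547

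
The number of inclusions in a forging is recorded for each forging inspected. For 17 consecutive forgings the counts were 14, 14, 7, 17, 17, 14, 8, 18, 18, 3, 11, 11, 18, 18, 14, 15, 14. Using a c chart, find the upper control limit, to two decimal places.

c̄ = (14 + 14 + 7 + 17 + 17 + 14 + 8 + 18 + 18 + 3 + 11 + 11 + 18 + 18 + 14 + 15 + 14) / 17 = 231 / 17 = 13.5882
UCL = c̄ + 3√c̄ = 13.5882 + 3 × √13.5882 = 13.5882 + 3 × 3.6862 = 24.6469

24.65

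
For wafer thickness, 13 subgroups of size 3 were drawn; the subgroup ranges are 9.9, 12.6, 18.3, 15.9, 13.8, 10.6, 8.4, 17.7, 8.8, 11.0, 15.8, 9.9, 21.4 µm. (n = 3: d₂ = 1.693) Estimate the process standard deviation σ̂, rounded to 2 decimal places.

7.91

R̄ = (9.9 + 12.6 + 18.3 + 15.9 + 13.8 + 10.6 + 8.4 + 17.7 + 8.8 + 11.0 + 15.8 + 9.9 + 21.4) / 13 = 13.3923
σ̂ = R̄ / d₂ = 13.3923 / 1.693 = 7.9104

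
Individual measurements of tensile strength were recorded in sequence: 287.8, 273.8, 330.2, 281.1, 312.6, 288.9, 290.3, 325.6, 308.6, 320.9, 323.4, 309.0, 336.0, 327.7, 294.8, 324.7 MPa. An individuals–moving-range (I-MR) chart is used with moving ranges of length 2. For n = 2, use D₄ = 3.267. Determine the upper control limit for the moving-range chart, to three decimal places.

Moving ranges: 14.0, 56.4, 49.1, 31.5, 23.7, 1.4, 35.3, 17.0, 12.3, 2.5, 14.4, 27.0, 8.3, 32.9, 29.9; M̄R̄ = 355.7000 / 15 = 23.7133
UCL_MR = D₄·M̄R̄ = 3.267 × 23.7133 = 77.4715

77.471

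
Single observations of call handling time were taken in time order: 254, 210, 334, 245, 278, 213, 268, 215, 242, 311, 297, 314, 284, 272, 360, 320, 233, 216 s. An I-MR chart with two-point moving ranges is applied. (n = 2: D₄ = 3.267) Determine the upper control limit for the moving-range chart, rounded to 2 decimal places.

166.04

Moving ranges: 44, 124, 89, 33, 65, 55, 53, 27, 69, 14, 17, 30, 12, 88, 40, 87, 17; M̄R̄ = 864.0000 / 17 = 50.8235
UCL_MR = D₄·M̄R̄ = 3.267 × 50.8235 = 166.0405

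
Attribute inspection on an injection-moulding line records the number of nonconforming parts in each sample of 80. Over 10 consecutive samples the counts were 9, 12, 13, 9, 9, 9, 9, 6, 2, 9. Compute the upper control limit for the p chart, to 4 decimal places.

0.2132

p̄ = Σdᵢ / (k·n) = 87 / (10 × 80) = 0.10875
UCL = p̄ + 3·√(p̄(1−p̄)/n) = 0.10875 + 3 × √(0.10875×0.89125/80) = 0.10875 + 3 × 0.03481 = 0.21317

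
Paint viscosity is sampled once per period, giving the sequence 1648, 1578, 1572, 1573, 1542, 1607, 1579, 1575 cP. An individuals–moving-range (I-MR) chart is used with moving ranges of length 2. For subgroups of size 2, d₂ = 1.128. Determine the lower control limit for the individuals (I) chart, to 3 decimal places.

X̄ = (1648 + 1578 + 1572 + 1573 + 1542 + 1607 + 1579 + 1575) / 8 = 1584.2500
Moving ranges: 70, 6, 1, 31, 65, 28, 4; M̄R̄ = 205.0000 / 7 = 29.2857
LCL = X̄ − 3·M̄R̄/d₂ = 1584.2500 − 3 × 29.2857 / 1.128 = 1506.3625

1506.362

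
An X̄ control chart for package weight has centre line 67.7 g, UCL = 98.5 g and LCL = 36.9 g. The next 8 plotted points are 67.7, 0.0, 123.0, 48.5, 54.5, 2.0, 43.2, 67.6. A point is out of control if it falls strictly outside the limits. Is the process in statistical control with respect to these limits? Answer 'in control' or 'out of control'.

out of control

Compare each point to [36.9, 98.5]: sample 2 = 0.0 < LCL; sample 3 = 123.0 > UCL; sample 6 = 2.0 < LCL.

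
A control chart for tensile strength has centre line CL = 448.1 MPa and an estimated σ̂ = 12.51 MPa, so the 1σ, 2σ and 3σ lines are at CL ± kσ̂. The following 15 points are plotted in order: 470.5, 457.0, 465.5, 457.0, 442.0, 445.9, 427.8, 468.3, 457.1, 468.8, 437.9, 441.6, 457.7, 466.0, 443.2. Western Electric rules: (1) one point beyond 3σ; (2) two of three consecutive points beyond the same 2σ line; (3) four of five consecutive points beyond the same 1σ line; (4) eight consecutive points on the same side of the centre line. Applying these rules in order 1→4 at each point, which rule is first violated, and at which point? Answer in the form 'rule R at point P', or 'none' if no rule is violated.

Zone of each point (C = within 1σ̂, B = 1σ̂–2σ̂, A = 2σ̂–3σ̂, * = beyond 3σ̂; sign = side of CL): 1:+B, 2:+C, 3:+B, 4:+C, 5:-C, 6:-C, 7:-B, 8:+B, 9:+C, 10:+B, 11:-C, 12:-C, 13:+C, 14:+B, 15:-C
No rule fires across all 15 points.

none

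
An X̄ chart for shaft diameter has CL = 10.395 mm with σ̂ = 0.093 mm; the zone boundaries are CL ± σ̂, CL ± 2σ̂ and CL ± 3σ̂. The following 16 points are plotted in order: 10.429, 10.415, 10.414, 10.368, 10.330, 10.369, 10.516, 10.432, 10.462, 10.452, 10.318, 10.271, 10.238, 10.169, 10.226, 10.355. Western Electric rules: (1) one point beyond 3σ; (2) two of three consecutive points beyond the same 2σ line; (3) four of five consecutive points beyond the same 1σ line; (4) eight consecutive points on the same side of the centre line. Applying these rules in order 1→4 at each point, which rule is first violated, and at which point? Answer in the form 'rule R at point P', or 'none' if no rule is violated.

Zone of each point (C = within 1σ̂, B = 1σ̂–2σ̂, A = 2σ̂–3σ̂, * = beyond 3σ̂; sign = side of CL): 1:+C, 2:+C, 3:+C, 4:-C, 5:-C, 6:-C, 7:+B, 8:+C, 9:+C, 10:+C, 11:-C, 12:-B, 13:-B, 14:-A, 15:-B, 16:-C
Rule 3 (four of five consecutive points beyond the same 1σ limit) is satisfied at point 15.

rule 3 at point 15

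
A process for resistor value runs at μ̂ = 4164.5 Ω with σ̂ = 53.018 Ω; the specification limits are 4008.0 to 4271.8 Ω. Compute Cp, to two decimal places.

0.83

Cp = (USL − LSL) / (6σ̂) = (4271.8 − 4008.0) / (6 × 53.018) = 263.8000 / 318.1080 = 0.8293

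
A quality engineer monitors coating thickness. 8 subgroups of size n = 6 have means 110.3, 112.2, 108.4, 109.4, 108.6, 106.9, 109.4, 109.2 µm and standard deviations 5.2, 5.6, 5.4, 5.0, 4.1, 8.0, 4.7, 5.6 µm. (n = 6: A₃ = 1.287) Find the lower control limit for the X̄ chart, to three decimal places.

102.286

X̄̄ = (110.3 + 112.2 + 108.4 + 109.4 + 108.6 + 106.9 + 109.4 + 109.2) / 8 = 109.3000
s̄ = (5.2 + 5.6 + 5.4 + 5.0 + 4.1 + 8.0 + 4.7 + 5.6) / 8 = 5.4500
LCL = X̄̄ − A₃·s̄ = 109.3000 − 1.287 × 5.4500 = 102.2858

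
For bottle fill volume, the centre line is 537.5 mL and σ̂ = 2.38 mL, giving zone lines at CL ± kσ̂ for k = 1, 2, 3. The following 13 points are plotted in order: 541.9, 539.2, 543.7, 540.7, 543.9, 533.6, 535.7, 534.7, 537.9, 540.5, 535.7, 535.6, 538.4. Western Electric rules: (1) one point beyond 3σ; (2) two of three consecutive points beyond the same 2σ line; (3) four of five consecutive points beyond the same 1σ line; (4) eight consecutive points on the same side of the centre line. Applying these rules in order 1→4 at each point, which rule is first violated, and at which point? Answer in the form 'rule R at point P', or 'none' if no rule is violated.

rule 2 at point 5

Zone of each point (C = within 1σ̂, B = 1σ̂–2σ̂, A = 2σ̂–3σ̂, * = beyond 3σ̂; sign = side of CL): 1:+B, 2:+C, 3:+A, 4:+B, 5:+A, 6:-B, 7:-C, 8:-B, 9:+C, 10:+B, 11:-C, 12:-C, 13:+C
Rule 2 (two of three consecutive points beyond the same 2σ limit) is satisfied at point 5.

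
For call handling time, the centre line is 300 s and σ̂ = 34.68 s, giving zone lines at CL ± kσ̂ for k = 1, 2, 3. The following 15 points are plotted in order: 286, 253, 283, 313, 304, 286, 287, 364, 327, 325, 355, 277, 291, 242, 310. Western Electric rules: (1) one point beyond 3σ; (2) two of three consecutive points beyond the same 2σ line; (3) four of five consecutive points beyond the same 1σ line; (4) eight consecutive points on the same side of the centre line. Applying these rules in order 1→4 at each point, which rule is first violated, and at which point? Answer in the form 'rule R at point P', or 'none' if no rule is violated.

none

Zone of each point (C = within 1σ̂, B = 1σ̂–2σ̂, A = 2σ̂–3σ̂, * = beyond 3σ̂; sign = side of CL): 1:-C, 2:-B, 3:-C, 4:+C, 5:+C, 6:-C, 7:-C, 8:+B, 9:+C, 10:+C, 11:+B, 12:-C, 13:-C, 14:-B, 15:+C
No rule fires across all 15 points.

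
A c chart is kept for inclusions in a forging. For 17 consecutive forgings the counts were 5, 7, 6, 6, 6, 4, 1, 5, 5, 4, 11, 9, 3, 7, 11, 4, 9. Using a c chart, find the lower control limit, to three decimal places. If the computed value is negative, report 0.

c̄ = (5 + 7 + 6 + 6 + 6 + 4 + 1 + 5 + 5 + 4 + 11 + 9 + 3 + 7 + 11 + 4 + 9) / 17 = 103 / 17 = 6.0588
LCL = c̄ − 3√c̄ = 6.0588 − 3 × 2.4615 = -1.3256 → 0 (cannot be negative)

0.000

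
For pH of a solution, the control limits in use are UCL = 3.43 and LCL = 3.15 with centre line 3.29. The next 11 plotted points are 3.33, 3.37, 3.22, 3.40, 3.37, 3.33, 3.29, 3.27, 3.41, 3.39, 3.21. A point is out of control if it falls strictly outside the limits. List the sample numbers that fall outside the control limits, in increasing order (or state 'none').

none

All 11 points lie within [3.15, 3.43].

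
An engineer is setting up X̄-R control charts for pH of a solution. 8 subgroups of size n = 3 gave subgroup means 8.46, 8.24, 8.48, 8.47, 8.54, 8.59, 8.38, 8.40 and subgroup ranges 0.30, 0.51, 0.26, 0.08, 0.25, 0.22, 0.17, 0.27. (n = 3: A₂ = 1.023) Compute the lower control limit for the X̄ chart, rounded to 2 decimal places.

8.18

X̄̄ = (8.46 + 8.24 + 8.48 + 8.47 + 8.54 + 8.59 + 8.38 + 8.40) / 8 = 67.5600 / 8 = 8.4450
R̄ = (0.30 + 0.51 + 0.26 + 0.08 + 0.25 + 0.22 + 0.17 + 0.27) / 8 = 2.0600 / 8 = 0.2575
LCL = X̄̄ − A₂·R̄ = 8.4450 − 1.023 × 0.2575 = 8.1816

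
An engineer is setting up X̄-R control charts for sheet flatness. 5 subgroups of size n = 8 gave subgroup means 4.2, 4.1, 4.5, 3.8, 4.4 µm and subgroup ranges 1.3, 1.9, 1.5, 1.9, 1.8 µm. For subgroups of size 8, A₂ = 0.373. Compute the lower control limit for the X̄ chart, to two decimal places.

3.57

X̄̄ = (4.2 + 4.1 + 4.5 + 3.8 + 4.4) / 5 = 21.0000 / 5 = 4.2000
R̄ = (1.3 + 1.9 + 1.5 + 1.9 + 1.8) / 5 = 8.4000 / 5 = 1.6800
LCL = X̄̄ − A₂·R̄ = 4.2000 − 0.373 × 1.6800 = 3.5734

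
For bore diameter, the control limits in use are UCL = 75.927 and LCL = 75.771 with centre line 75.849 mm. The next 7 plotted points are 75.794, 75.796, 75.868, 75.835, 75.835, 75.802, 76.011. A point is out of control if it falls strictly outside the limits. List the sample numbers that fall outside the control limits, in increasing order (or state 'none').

Compare each point to [75.771, 75.927]: sample 7 = 76.011 > UCL.

7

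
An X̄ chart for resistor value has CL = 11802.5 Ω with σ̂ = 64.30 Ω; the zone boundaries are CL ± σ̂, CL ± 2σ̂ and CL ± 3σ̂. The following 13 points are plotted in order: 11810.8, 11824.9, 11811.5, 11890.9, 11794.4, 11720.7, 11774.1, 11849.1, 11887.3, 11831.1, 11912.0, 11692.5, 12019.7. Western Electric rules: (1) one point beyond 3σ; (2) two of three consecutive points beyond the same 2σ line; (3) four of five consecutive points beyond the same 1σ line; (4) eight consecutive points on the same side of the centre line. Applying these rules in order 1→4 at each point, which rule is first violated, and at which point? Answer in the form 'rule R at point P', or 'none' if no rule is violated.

Zone of each point (C = within 1σ̂, B = 1σ̂–2σ̂, A = 2σ̂–3σ̂, * = beyond 3σ̂; sign = side of CL): 1:+C, 2:+C, 3:+C, 4:+B, 5:-C, 6:-B, 7:-C, 8:+C, 9:+B, 10:+C, 11:+B, 12:-B, 13:+*
Rule 1 (one point beyond the 3σ limits) is satisfied at point 13.

rule 1 at point 13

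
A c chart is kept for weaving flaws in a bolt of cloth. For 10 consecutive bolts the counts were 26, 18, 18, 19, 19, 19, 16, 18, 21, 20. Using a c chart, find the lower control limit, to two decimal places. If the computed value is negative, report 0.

c̄ = (26 + 18 + 18 + 19 + 19 + 19 + 16 + 18 + 21 + 20) / 10 = 194 / 10 = 19.4000
LCL = c̄ − 3√c̄ = 19.4000 − 3 × 4.4045 = 6.1864

6.19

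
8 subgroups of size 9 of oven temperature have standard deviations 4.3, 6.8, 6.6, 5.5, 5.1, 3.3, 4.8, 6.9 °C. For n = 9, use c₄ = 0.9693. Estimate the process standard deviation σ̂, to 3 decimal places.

5.584

s̄ = (4.3 + 6.8 + 6.6 + 5.5 + 5.1 + 3.3 + 4.8 + 6.9) / 8 = 5.4125
σ̂ = s̄ / c₄ = 5.4125 / 0.9693 = 5.5839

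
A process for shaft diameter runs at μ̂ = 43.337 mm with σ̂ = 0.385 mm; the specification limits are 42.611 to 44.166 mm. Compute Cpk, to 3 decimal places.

Cpu = (USL − μ̂) / (3σ̂) = (44.166 − 43.337) / (3 × 0.385) = 0.7177; Cpl = (μ̂ − LSL) / (3σ̂) = (43.337 − 42.611) / (3 × 0.385) = 0.6286; Cpk = min(Cpu, Cpl) = 0.6286

0.629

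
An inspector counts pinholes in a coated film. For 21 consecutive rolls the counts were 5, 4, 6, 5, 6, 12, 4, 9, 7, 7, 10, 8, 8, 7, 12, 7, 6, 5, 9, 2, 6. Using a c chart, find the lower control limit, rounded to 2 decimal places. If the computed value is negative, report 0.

c̄ = (5 + 4 + 6 + 5 + 6 + 12 + 4 + 9 + 7 + 7 + 10 + 8 + 8 + 7 + 12 + 7 + 6 + 5 + 9 + 2 + 6) / 21 = 145 / 21 = 6.9048
LCL = c̄ − 3√c̄ = 6.9048 − 3 × 2.6277 = -0.9783 → 0 (cannot be negative)

0.00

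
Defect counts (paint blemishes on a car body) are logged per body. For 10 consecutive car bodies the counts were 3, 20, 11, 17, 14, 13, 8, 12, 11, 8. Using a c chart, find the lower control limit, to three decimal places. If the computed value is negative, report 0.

1.438

c̄ = (3 + 20 + 11 + 17 + 14 + 13 + 8 + 12 + 11 + 8) / 10 = 117 / 10 = 11.7000
LCL = c̄ − 3√c̄ = 11.7000 − 3 × 3.4205 = 1.4384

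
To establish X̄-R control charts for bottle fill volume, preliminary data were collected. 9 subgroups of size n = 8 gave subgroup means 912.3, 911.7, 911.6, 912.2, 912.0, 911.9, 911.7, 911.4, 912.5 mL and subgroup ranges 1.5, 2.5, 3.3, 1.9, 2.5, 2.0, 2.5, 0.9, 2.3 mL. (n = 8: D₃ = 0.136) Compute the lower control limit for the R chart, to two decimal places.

R̄ = (1.5 + 2.5 + 3.3 + 1.9 + 2.5 + 2.0 + 2.5 + 0.9 + 2.3) / 9 = 19.4000 / 9 = 2.1556
LCL_R = D₃·R̄ = 0.136 × 2.1556 = 0.2932

0.29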